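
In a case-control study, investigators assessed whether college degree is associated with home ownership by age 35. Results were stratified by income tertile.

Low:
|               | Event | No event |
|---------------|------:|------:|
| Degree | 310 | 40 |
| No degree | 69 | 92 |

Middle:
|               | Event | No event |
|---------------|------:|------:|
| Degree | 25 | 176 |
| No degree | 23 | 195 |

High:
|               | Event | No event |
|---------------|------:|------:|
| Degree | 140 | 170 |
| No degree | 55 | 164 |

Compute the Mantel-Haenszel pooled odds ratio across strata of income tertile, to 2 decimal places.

3.39

OR_MH = Σ(aᵢdᵢ/nᵢ) / Σ(bᵢcᵢ/nᵢ), where nᵢ is the stratum total.
Stratum 1 (Low): n = 511; a·d/n = 310·92/511 = 55.8121; b·c/n = 40·69/511 = 5.4012
Stratum 2 (Middle): n = 419; a·d/n = 25·195/419 = 11.6348; b·c/n = 176·23/419 = 9.6611
Stratum 3 (High): n = 529; a·d/n = 140·164/529 = 43.4026; b·c/n = 170·55/529 = 17.6749
OR_MH = (55.8121 + 11.6348 + 43.4026) / (5.4012 + 9.6611 + 17.6749) = 110.8496 / 32.7371 = 3.38605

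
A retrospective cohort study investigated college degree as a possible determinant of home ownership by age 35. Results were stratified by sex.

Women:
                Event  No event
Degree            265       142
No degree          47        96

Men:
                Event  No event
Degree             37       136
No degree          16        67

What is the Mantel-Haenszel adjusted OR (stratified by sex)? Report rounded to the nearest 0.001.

2.711

OR_MH = Σ(aᵢdᵢ/nᵢ) / Σ(bᵢcᵢ/nᵢ), where nᵢ is the stratum total.
Stratum 1 (Women): n = 550; a·d/n = 265·96/550 = 46.2545; b·c/n = 142·47/550 = 12.1345
Stratum 2 (Men): n = 256; a·d/n = 37·67/256 = 9.6836; b·c/n = 136·16/256 = 8.5000
OR_MH = (46.2545 + 9.6836) / (12.1345 + 8.5000) = 55.9381 / 20.6345 = 2.71090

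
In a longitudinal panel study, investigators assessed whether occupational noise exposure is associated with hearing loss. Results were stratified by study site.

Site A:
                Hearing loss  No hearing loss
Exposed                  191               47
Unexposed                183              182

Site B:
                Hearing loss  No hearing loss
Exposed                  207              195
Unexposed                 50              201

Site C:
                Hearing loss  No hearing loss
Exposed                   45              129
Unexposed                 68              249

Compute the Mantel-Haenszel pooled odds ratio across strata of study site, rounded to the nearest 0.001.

3.064

OR_MH = Σ(aᵢdᵢ/nᵢ) / Σ(bᵢcᵢ/nᵢ), where nᵢ is the stratum total.
Stratum 1 (Site A): n = 603; a·d/n = 191·182/603 = 57.6484; b·c/n = 47·183/603 = 14.2637
Stratum 2 (Site B): n = 653; a·d/n = 207·201/653 = 63.7167; b·c/n = 195·50/653 = 14.9311
Stratum 3 (Site C): n = 491; a·d/n = 45·249/491 = 22.8208; b·c/n = 129·68/491 = 17.8656
OR_MH = (57.6484 + 63.7167 + 22.8208) / (14.2637 + 14.9311 + 17.8656) = 144.1859 / 47.0603 = 3.06385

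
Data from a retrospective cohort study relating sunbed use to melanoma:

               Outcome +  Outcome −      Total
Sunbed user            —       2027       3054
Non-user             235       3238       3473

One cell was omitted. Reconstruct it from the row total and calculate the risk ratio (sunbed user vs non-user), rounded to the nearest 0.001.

The missing cell is in the exposed row: 3054 − 2027 = 1027.
So a = 1027, b = 2027, c = 235, d = 3238.
RR = [a/(a+b)] / [c/(c+d)] = (1027/3054) / (235/3473) = 0.33628/0.06766 = 4.96979

4.970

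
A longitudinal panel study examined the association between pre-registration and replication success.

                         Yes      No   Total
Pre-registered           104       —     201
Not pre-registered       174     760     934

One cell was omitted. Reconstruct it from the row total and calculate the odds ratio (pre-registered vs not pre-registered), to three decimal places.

The missing cell is in the exposed row: 201 − 104 = 97.
So a = 104, b = 97, c = 174, d = 760.
OR = (a·d)/(b·c) = (104 × 760) / (97 × 174) = 79040 / 16878 = 4.68302

4.683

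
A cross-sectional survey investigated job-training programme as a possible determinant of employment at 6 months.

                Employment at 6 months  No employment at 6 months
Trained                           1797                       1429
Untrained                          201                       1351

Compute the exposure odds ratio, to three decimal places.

8.452

Cells: a = 1797, b = 1429, c = 201, d = 1351.
OR = (a·d)/(b·c) = (1797 × 1351) / (1429 × 201) = 2427747 / 287229 = 8.45230
The odds of employment at 6 months are about 8.45 times as high in the trained group.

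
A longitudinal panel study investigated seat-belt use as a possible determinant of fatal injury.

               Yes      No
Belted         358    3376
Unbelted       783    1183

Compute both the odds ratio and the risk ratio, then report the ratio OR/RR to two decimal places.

0.67

Cells: a = 358, b = 3376, c = 783, d = 1183.
OR = (358·1183)/(3376·783) = 423514/2643408 = 0.16022
Risk in exposed = 358/3734 = 0.09588; risk in unexposed = 783/1966 = 0.39827; RR = 0.24073
OR/RR = 0.16022 / 0.24073 = 0.66554
The outcome is not rare, so the OR lies further from 1 than the RR.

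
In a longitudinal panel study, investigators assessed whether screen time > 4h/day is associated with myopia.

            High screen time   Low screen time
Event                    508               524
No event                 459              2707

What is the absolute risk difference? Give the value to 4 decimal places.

0.3632

Reading the table with exposure as columns: a = 508 (High screen time, case), b = 459 (High screen time, non-case), c = 524 (Low screen time, case), d = 2707.
Risk in exposed = 508/967 = 0.525336; risk in unexposed = 524/3231 = 0.162179.
Risk difference = 0.525336 − 0.162179 = 0.363157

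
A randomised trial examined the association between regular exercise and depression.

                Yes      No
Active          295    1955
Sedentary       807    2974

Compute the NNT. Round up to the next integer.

13

Risk in treated group = 295/2250 = 0.13111; risk in control = 807/3781 = 0.21344.
Absolute risk reduction = 0.21344 − 0.13111 = 0.08232
NNT = 1 / ARR = 1 / 0.08232 = 12.147 → round up → 13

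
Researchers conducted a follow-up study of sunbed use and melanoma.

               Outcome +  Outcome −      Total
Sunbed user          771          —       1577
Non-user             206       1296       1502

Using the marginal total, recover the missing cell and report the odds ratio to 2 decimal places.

6.02

The missing cell is in the exposed row: 1577 − 771 = 806.
So a = 771, b = 806, c = 206, d = 1296.
OR = (a·d)/(b·c) = (771 × 1296) / (806 × 206) = 999216 / 166036 = 6.01807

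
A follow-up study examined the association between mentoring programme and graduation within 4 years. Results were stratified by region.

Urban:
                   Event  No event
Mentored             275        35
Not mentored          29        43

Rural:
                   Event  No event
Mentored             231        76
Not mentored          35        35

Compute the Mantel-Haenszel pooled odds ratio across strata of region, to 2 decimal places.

OR_MH = Σ(aᵢdᵢ/nᵢ) / Σ(bᵢcᵢ/nᵢ), where nᵢ is the stratum total.
Stratum 1 (Urban): n = 382; a·d/n = 275·43/382 = 30.9555; b·c/n = 35·29/382 = 2.6571
Stratum 2 (Rural): n = 377; a·d/n = 231·35/377 = 21.4456; b·c/n = 76·35/377 = 7.0557
OR_MH = (30.9555 + 21.4456) / (2.6571 + 7.0557) = 52.4011 / 9.7128 = 5.39507

5.40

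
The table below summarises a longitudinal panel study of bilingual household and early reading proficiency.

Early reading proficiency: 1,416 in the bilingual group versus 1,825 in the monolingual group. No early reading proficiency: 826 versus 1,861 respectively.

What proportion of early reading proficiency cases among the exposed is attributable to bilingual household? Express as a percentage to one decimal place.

From the description: a = 1416, b = 826, c = 1825, d = 1861.
Risk in exposed = 1416/2242 = 0.63158; risk in unexposed = 1825/3686 = 0.49512.
RR = 0.63158/0.49512 = 1.27562
AR% = (RR − 1)/RR × 100 = (1.27562 − 1)/1.27562 × 100 = 21.6065%

21.6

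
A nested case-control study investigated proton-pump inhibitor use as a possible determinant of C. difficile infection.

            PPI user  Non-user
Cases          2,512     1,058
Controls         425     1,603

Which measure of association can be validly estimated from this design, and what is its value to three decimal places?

Reading the table with exposure as columns: a = 2512 (PPI user, case), b = 425 (PPI user, non-case), c = 1058 (Non-user, case), d = 1603.
This is a nested case-control study: participants were sampled on outcome status, so risks in the source population cannot be estimated directly — relative risk is not valid here. The odds ratio is the appropriate measure.
OR = (a·d)/(b·c) = (2512 × 1603) / (425 × 1058) = 4026736 / 449650 = 8.95527

8.955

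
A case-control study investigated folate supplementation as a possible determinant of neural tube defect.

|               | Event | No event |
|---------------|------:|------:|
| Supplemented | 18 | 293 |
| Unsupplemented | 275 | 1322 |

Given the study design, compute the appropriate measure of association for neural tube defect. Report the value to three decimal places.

Cells: a = 18, b = 293, c = 275, d = 1322.
This is a case-control study: participants were sampled on outcome status, so risks in the source population cannot be estimated directly — relative risk is not valid here. The odds ratio is the appropriate measure.
OR = (a·d)/(b·c) = (18 × 1322) / (293 × 275) = 23796 / 80575 = 0.29533

0.295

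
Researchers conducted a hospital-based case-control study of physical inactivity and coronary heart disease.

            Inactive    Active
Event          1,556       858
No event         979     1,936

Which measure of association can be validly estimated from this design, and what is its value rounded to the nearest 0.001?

Reading the table with exposure as columns: a = 1556 (Inactive, case), b = 979 (Inactive, non-case), c = 858 (Active, case), d = 1936.
This is a hospital-based case-control study: participants were sampled on outcome status, so risks in the source population cannot be estimated directly — relative risk is not valid here. The odds ratio is the appropriate measure.
OR = (a·d)/(b·c) = (1556 × 1936) / (979 × 858) = 3012416 / 839982 = 3.58629

3.586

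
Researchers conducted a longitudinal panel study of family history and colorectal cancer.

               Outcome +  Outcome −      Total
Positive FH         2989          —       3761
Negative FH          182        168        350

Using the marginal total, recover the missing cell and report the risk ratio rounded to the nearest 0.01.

1.53

The missing cell is in the exposed row: 3761 − 2989 = 772.
So a = 2989, b = 772, c = 182, d = 168.
RR = [a/(a+b)] / [c/(c+d)] = (2989/3761) / (182/350) = 0.79474/0.52000 = 1.52834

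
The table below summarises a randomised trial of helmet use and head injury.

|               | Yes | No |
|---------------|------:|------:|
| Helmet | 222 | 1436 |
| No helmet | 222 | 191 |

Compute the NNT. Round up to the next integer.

Risk in treated group = 222/1658 = 0.13390; risk in control = 222/413 = 0.53753.
Absolute risk reduction = 0.53753 − 0.13390 = 0.40363
NNT = 1 / ARR = 1 / 0.40363 = 2.477 → round up → 3

3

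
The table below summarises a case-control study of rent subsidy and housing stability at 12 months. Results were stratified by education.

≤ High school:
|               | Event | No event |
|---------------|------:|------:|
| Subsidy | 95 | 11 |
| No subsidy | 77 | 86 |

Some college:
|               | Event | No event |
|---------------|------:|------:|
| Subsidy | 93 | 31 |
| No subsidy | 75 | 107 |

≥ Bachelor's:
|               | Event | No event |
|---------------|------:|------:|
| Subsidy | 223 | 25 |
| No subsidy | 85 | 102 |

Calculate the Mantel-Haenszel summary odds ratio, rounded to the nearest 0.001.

OR_MH = Σ(aᵢdᵢ/nᵢ) / Σ(bᵢcᵢ/nᵢ), where nᵢ is the stratum total.
Stratum 1 (≤ High school): n = 269; a·d/n = 95·86/269 = 30.3717; b·c/n = 11·77/269 = 3.1487
Stratum 2 (Some college): n = 306; a·d/n = 93·107/306 = 32.5196; b·c/n = 31·75/306 = 7.5980
Stratum 3 (≥ Bachelor's): n = 435; a·d/n = 223·102/435 = 52.2897; b·c/n = 25·85/435 = 4.8851
OR_MH = (30.3717 + 32.5196 + 52.2897) / (3.1487 + 7.5980 + 4.8851) = 115.1810 / 15.6318 = 7.36838

7.368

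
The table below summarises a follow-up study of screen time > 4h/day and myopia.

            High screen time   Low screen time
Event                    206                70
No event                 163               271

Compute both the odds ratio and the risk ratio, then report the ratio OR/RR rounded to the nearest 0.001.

1.799

Reading the table with exposure as columns: a = 206 (High screen time, case), b = 163 (High screen time, non-case), c = 70 (Low screen time, case), d = 271.
OR = (206·271)/(163·70) = 55826/11410 = 4.89273
Risk in exposed = 206/369 = 0.55827; risk in unexposed = 70/341 = 0.20528; RR = 2.71955
OR/RR = 4.89273 / 2.71955 = 1.79909
The outcome is not rare, so the OR lies further from 1 than the RR.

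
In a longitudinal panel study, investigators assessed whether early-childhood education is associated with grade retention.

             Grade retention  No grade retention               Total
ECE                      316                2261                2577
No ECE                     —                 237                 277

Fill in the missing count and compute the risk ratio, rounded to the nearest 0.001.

0.849

The missing cell is in the unexposed row: 277 − 237 = 40.
So a = 316, b = 2261, c = 40, d = 237.
RR = [a/(a+b)] / [c/(c+d)] = (316/2577) / (40/277) = 0.12262/0.14440 = 0.84917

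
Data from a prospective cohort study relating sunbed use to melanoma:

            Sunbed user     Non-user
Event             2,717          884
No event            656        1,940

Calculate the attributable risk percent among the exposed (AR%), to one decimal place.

61.1

Reading the table with exposure as columns: a = 2717 (Sunbed user, case), b = 656 (Sunbed user, non-case), c = 884 (Non-user, case), d = 1940.
Risk in exposed = 2717/3373 = 0.80551; risk in unexposed = 884/2824 = 0.31303.
RR = 0.80551/0.31303 = 2.57327
AR% = (RR − 1)/RR × 100 = (2.57327 − 1)/2.57327 × 100 = 61.1390%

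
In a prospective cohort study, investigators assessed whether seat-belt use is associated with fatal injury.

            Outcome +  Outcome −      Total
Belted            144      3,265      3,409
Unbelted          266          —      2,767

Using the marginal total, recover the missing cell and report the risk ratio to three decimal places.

The missing cell is in the unexposed row: 2767 − 266 = 2501.
So a = 144, b = 3265, c = 266, d = 2501.
RR = [a/(a+b)] / [c/(c+d)] = (144/3409) / (266/2767) = 0.04224/0.09613 = 0.43940

0.439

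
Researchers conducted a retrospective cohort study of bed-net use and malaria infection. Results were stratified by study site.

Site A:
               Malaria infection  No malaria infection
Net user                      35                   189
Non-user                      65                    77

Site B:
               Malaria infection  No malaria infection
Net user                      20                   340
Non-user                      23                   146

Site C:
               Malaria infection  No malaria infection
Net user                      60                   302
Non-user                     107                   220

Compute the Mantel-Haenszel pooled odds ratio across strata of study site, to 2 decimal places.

0.34

OR_MH = Σ(aᵢdᵢ/nᵢ) / Σ(bᵢcᵢ/nᵢ), where nᵢ is the stratum total.
Stratum 1 (Site A): n = 366; a·d/n = 35·77/366 = 7.3634; b·c/n = 189·65/366 = 33.5656
Stratum 2 (Site B): n = 529; a·d/n = 20·146/529 = 5.5198; b·c/n = 340·23/529 = 14.7826
Stratum 3 (Site C): n = 689; a·d/n = 60·220/689 = 19.1582; b·c/n = 302·107/689 = 46.8999
OR_MH = (7.3634 + 5.5198 + 19.1582) / (33.5656 + 14.7826 + 46.8999) = 32.0414 / 95.2480 = 0.33640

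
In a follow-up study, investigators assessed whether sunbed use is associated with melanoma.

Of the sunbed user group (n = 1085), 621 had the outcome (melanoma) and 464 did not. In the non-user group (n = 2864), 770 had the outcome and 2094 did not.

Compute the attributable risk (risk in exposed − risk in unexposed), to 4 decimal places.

0.3035

From the description: a = 621, b = 464, c = 770, d = 2094.
Risk in exposed = 621/1085 = 0.572350; risk in unexposed = 770/2864 = 0.268855.
Risk difference = 0.572350 − 0.268855 = 0.303495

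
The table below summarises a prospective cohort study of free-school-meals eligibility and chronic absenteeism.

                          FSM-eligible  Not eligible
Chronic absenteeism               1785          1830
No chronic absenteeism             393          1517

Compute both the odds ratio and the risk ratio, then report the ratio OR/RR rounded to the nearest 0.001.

2.512

Reading the table with exposure as columns: a = 1785 (FSM-eligible, case), b = 393 (FSM-eligible, non-case), c = 1830 (Not eligible, case), d = 1517.
OR = (1785·1517)/(393·1830) = 2707845/719190 = 3.76513
Risk in exposed = 1785/2178 = 0.81956; risk in unexposed = 1830/3347 = 0.54676; RR = 1.49894
OR/RR = 3.76513 / 1.49894 = 2.51186
The outcome is not rare, so the OR lies further from 1 than the RR.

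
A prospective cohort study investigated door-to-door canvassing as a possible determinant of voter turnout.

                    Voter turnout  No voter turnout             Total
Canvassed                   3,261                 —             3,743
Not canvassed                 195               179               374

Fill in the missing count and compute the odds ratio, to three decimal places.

6.210

The missing cell is in the exposed row: 3743 − 3261 = 482.
So a = 3261, b = 482, c = 195, d = 179.
OR = (a·d)/(b·c) = (3261 × 179) / (482 × 195) = 583719 / 93990 = 6.21044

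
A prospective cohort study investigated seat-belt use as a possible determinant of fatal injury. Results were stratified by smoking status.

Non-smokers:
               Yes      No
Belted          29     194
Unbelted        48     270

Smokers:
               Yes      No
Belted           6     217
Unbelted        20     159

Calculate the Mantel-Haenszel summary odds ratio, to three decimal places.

OR_MH = Σ(aᵢdᵢ/nᵢ) / Σ(bᵢcᵢ/nᵢ), where nᵢ is the stratum total.
Stratum 1 (Non-smokers): n = 541; a·d/n = 29·270/541 = 14.4732; b·c/n = 194·48/541 = 17.2126
Stratum 2 (Smokers): n = 402; a·d/n = 6·159/402 = 2.3731; b·c/n = 217·20/402 = 10.7960
OR_MH = (14.4732 + 2.3731) / (17.2126 + 10.7960) = 16.8463 / 28.0086 = 0.60147

0.601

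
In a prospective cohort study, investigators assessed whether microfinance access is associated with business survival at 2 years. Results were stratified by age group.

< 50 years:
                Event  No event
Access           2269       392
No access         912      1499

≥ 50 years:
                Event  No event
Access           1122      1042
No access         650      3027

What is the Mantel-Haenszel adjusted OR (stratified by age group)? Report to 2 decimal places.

OR_MH = Σ(aᵢdᵢ/nᵢ) / Σ(bᵢcᵢ/nᵢ), where nᵢ is the stratum total.
Stratum 1 (< 50 years): n = 5072; a·d/n = 2269·1499/5072 = 670.5897; b·c/n = 392·912/5072 = 70.4858
Stratum 2 (≥ 50 years): n = 5841; a·d/n = 1122·3027/5841 = 581.4576; b·c/n = 1042·650/5841 = 115.9562
OR_MH = (670.5897 + 581.4576) / (70.4858 + 115.9562) = 1252.0473 / 186.4420 = 6.71548

6.72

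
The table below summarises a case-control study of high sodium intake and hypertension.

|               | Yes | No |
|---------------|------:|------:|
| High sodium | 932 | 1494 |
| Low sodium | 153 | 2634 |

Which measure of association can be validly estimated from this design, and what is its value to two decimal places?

Cells: a = 932, b = 1494, c = 153, d = 2634.
This is a case-control study: participants were sampled on outcome status, so risks in the source population cannot be estimated directly — relative risk is not valid here. The odds ratio is the appropriate measure.
OR = (a·d)/(b·c) = (932 × 2634) / (1494 × 153) = 2454888 / 228582 = 10.73964

10.74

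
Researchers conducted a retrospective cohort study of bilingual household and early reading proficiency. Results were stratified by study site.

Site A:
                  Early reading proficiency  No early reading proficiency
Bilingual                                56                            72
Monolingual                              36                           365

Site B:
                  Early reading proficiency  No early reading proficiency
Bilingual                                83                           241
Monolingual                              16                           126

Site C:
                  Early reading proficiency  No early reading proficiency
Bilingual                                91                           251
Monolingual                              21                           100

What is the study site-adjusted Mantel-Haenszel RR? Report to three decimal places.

RR_MH = Σ(aᵢ·n₀ᵢ/nᵢ) / Σ(cᵢ·n₁ᵢ/nᵢ), with n₁ᵢ = aᵢ+bᵢ (exposed), n₀ᵢ = cᵢ+dᵢ (unexposed), nᵢ = n₁ᵢ+n₀ᵢ.
Stratum 1 (Site A): n₁ = 128, n₀ = 401, n = 529; a·n₀/n = 56·401/529 = 42.4499; c·n₁/n = 36·128/529 = 8.7108
Stratum 2 (Site B): n₁ = 324, n₀ = 142, n = 466; a·n₀/n = 83·142/466 = 25.2918; c·n₁/n = 16·324/466 = 11.1245
Stratum 3 (Site C): n₁ = 342, n₀ = 121, n = 463; a·n₀/n = 91·121/463 = 23.7819; c·n₁/n = 21·342/463 = 15.5119
RR_MH = (42.4499 + 25.2918 + 23.7819) / (8.7108 + 11.1245 + 15.5119) = 91.5236 / 35.3471 = 2.58928

2.589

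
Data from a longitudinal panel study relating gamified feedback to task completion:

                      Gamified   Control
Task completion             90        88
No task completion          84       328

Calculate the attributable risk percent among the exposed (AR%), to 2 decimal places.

Reading the table with exposure as columns: a = 90 (Gamified, case), b = 84 (Gamified, non-case), c = 88 (Control, case), d = 328.
Risk in exposed = 90/174 = 0.51724; risk in unexposed = 88/416 = 0.21154.
RR = 0.51724/0.21154 = 2.44514
AR% = (RR − 1)/RR × 100 = (2.44514 − 1)/2.44514 × 100 = 59.1026%

59.10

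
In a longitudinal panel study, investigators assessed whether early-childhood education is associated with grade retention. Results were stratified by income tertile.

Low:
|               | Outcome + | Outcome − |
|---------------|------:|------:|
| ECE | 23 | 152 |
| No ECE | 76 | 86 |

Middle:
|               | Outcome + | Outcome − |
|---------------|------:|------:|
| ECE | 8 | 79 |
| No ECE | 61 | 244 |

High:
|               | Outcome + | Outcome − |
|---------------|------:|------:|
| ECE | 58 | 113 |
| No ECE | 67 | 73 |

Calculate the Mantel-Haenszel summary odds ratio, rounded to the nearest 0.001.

0.345

OR_MH = Σ(aᵢdᵢ/nᵢ) / Σ(bᵢcᵢ/nᵢ), where nᵢ is the stratum total.
Stratum 1 (Low): n = 337; a·d/n = 23·86/337 = 5.8694; b·c/n = 152·76/337 = 34.2789
Stratum 2 (Middle): n = 392; a·d/n = 8·244/392 = 4.9796; b·c/n = 79·61/392 = 12.2934
Stratum 3 (High): n = 311; a·d/n = 58·73/311 = 13.6141; b·c/n = 113·67/311 = 24.3441
OR_MH = (5.8694 + 4.9796 + 13.6141) / (34.2789 + 12.2934 + 24.3441) = 24.4632 / 70.9164 = 0.34496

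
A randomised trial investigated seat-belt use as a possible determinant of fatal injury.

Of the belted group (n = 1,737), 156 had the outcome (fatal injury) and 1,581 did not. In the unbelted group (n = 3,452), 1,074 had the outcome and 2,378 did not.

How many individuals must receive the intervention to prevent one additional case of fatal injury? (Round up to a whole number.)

5

Risk in treated group = 156/1737 = 0.08981; risk in control = 1074/3452 = 0.31112.
Absolute risk reduction = 0.31112 − 0.08981 = 0.22131
NNT = 1 / ARR = 1 / 0.22131 = 4.518 → round up → 5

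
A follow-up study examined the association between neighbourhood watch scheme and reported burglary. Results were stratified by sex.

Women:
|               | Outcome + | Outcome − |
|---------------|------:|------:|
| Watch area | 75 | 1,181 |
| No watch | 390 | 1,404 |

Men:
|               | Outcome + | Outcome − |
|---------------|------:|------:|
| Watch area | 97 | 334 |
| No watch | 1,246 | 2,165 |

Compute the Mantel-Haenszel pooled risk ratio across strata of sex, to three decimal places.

RR_MH = Σ(aᵢ·n₀ᵢ/nᵢ) / Σ(cᵢ·n₁ᵢ/nᵢ), with n₁ᵢ = aᵢ+bᵢ (exposed), n₀ᵢ = cᵢ+dᵢ (unexposed), nᵢ = n₁ᵢ+n₀ᵢ.
Stratum 1 (Women): n₁ = 1256, n₀ = 1794, n = 3050; a·n₀/n = 75·1794/3050 = 44.1148; c·n₁/n = 390·1256/3050 = 160.6033
Stratum 2 (Men): n₁ = 431, n₀ = 3411, n = 3842; a·n₀/n = 97·3411/3842 = 86.1184; c·n₁/n = 1246·431/3842 = 139.7777
RR_MH = (44.1148 + 86.1184) / (160.6033 + 139.7777) = 130.2332 / 300.3810 = 0.43356

0.434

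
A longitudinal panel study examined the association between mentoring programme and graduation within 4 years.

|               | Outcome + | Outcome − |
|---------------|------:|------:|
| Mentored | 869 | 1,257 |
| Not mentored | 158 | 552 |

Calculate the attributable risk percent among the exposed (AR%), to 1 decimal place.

45.6

Cells: a = 869, b = 1257, c = 158, d = 552.
Risk in exposed = 869/2126 = 0.40875; risk in unexposed = 158/710 = 0.22254.
RR = 0.40875/0.22254 = 1.83678
AR% = (RR − 1)/RR × 100 = (1.83678 − 1)/1.83678 × 100 = 45.5570%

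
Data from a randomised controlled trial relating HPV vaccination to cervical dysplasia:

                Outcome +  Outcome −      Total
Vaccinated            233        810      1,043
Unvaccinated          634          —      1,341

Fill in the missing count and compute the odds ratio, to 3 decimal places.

0.321

The missing cell is in the unexposed row: 1341 − 634 = 707.
So a = 233, b = 810, c = 634, d = 707.
OR = (a·d)/(b·c) = (233 × 707) / (810 × 634) = 164731 / 513540 = 0.32078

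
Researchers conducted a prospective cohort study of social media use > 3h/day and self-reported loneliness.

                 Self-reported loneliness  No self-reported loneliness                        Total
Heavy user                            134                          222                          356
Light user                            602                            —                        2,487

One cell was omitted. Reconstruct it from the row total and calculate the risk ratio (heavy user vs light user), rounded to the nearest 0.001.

The missing cell is in the unexposed row: 2487 − 602 = 1885.
So a = 134, b = 222, c = 602, d = 1885.
RR = [a/(a+b)] / [c/(c+d)] = (134/356) / (602/2487) = 0.37640/0.24206 = 1.55501

1.555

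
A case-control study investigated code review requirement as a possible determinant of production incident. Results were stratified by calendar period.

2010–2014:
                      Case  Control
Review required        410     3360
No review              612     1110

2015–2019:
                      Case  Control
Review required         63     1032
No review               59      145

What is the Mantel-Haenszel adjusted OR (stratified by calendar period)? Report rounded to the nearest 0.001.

0.213

OR_MH = Σ(aᵢdᵢ/nᵢ) / Σ(bᵢcᵢ/nᵢ), where nᵢ is the stratum total.
Stratum 1 (2010–2014): n = 5492; a·d/n = 410·1110/5492 = 82.8660; b·c/n = 3360·612/5492 = 374.4210
Stratum 2 (2015–2019): n = 1299; a·d/n = 63·145/1299 = 7.0323; b·c/n = 1032·59/1299 = 46.8730
OR_MH = (82.8660 + 7.0323) / (374.4210 + 46.8730) = 89.8983 / 421.2940 = 0.21339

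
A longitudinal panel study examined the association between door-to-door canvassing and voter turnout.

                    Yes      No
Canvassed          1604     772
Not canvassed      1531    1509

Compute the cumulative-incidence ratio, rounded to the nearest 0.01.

1.34

Cells: a = 1604, b = 772, c = 1531, d = 1509.
Risk in exposed = 1604/2376 = 0.67508; risk in unexposed = 1531/3040 = 0.50362.
RR = 0.67508 / 0.50362 = 1.34047
The risk among the exposed is 1.34 times that among the unexposed.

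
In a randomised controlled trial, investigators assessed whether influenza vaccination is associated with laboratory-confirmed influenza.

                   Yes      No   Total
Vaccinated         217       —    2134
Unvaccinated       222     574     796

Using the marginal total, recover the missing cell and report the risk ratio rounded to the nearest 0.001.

The missing cell is in the exposed row: 2134 − 217 = 1917.
So a = 217, b = 1917, c = 222, d = 574.
RR = [a/(a+b)] / [c/(c+d)] = (217/2134) / (222/796) = 0.10169/0.27889 = 0.36461

0.365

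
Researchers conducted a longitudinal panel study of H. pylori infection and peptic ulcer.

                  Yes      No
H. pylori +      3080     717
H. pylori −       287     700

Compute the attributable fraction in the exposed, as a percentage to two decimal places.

64.15

Cells: a = 3080, b = 717, c = 287, d = 700.
Risk in exposed = 3080/3797 = 0.81117; risk in unexposed = 287/987 = 0.29078.
RR = 0.81117/0.29078 = 2.78962
AR% = (RR − 1)/RR × 100 = (2.78962 − 1)/2.78962 × 100 = 64.1529%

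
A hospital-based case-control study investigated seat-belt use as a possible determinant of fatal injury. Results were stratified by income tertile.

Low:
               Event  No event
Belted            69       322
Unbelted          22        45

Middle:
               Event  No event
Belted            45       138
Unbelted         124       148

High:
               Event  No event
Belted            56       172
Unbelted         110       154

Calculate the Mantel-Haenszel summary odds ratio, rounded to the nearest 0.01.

0.43

OR_MH = Σ(aᵢdᵢ/nᵢ) / Σ(bᵢcᵢ/nᵢ), where nᵢ is the stratum total.
Stratum 1 (Low): n = 458; a·d/n = 69·45/458 = 6.7795; b·c/n = 322·22/458 = 15.4672
Stratum 2 (Middle): n = 455; a·d/n = 45·148/455 = 14.6374; b·c/n = 138·124/455 = 37.6088
Stratum 3 (High): n = 492; a·d/n = 56·154/492 = 17.5285; b·c/n = 172·110/492 = 38.4553
OR_MH = (6.7795 + 14.6374 + 17.5285) / (15.4672 + 37.6088 + 38.4553) = 38.9453 / 91.5313 = 0.42549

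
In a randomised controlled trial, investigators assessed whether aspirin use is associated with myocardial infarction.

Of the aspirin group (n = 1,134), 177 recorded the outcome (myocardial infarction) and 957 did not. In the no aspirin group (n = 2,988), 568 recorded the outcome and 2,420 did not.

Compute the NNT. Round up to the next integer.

Risk in treated group = 177/1134 = 0.15608; risk in control = 568/2988 = 0.19009.
Absolute risk reduction = 0.19009 − 0.15608 = 0.03401
NNT = 1 / ARR = 1 / 0.03401 = 29.404 → round up → 30

30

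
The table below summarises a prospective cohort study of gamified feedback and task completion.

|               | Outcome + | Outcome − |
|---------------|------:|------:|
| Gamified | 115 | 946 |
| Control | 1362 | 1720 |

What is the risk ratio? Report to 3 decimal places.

Cells: a = 115, b = 946, c = 1362, d = 1720.
Risk in exposed = 115/1061 = 0.10839; risk in unexposed = 1362/3082 = 0.44192.
RR = 0.10839 / 0.44192 = 0.24527
The risk is 75% lower among the exposed than among the unexposed.

0.245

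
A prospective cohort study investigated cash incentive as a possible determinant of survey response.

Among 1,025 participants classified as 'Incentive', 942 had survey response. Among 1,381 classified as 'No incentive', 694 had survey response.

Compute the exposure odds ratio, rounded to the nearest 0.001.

11.235

From the description: a = 942, b = 83, c = 694, d = 687.
OR = (a·d)/(b·c) = (942 × 687) / (83 × 694) = 647154 / 57602 = 11.23492
The odds of survey response are about 11.23 times as high in the incentive group.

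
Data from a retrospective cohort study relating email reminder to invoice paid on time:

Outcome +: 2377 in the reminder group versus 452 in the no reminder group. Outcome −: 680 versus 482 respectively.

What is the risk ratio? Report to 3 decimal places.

1.607

From the description: a = 2377, b = 680, c = 452, d = 482.
Risk in exposed = 2377/3057 = 0.77756; risk in unexposed = 452/934 = 0.48394.
RR = 0.77756 / 0.48394 = 1.60673
The risk among the exposed is 1.61 times that among the unexposed.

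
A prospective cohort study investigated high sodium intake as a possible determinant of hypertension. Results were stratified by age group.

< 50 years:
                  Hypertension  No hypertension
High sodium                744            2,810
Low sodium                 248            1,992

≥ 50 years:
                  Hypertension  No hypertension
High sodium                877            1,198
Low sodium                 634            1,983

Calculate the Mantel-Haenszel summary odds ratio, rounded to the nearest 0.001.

2.220

OR_MH = Σ(aᵢdᵢ/nᵢ) / Σ(bᵢcᵢ/nᵢ), where nᵢ is the stratum total.
Stratum 1 (< 50 years): n = 5794; a·d/n = 744·1992/5794 = 255.7901; b·c/n = 2810·248/5794 = 120.2761
Stratum 2 (≥ 50 years): n = 4692; a·d/n = 877·1983/4692 = 370.6503; b·c/n = 1198·634/4692 = 161.8781
OR_MH = (255.7901 + 370.6503) / (120.2761 + 161.8781) = 626.4404 / 282.1542 = 2.22021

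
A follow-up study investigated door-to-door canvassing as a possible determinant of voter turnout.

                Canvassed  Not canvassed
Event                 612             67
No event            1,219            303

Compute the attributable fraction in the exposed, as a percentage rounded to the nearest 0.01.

45.82

Reading the table with exposure as columns: a = 612 (Canvassed, case), b = 1219 (Canvassed, non-case), c = 67 (Not canvassed, case), d = 303.
Risk in exposed = 612/1831 = 0.33424; risk in unexposed = 67/370 = 0.18108.
RR = 0.33424/0.18108 = 1.84582
AR% = (RR − 1)/RR × 100 = (1.84582 − 1)/1.84582 × 100 = 45.8236%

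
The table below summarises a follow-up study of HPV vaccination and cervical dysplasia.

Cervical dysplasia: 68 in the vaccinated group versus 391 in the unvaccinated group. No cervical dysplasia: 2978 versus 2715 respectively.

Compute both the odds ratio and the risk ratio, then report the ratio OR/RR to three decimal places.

From the description: a = 68, b = 2978, c = 391, d = 2715.
OR = (68·2715)/(2978·391) = 184620/1164398 = 0.15855
Risk in exposed = 68/3046 = 0.02232; risk in unexposed = 391/3106 = 0.12589; RR = 0.17734
OR/RR = 0.15855 / 0.17734 = 0.89407
The outcome is not rare, so the OR lies further from 1 than the RR.

0.894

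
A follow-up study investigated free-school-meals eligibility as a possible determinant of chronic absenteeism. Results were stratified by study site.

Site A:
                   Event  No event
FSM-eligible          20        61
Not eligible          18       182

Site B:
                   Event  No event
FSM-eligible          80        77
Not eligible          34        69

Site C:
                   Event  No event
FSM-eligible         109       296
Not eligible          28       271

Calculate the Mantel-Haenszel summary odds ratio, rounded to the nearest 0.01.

2.96

OR_MH = Σ(aᵢdᵢ/nᵢ) / Σ(bᵢcᵢ/nᵢ), where nᵢ is the stratum total.
Stratum 1 (Site A): n = 281; a·d/n = 20·182/281 = 12.9537; b·c/n = 61·18/281 = 3.9075
Stratum 2 (Site B): n = 260; a·d/n = 80·69/260 = 21.2308; b·c/n = 77·34/260 = 10.0692
Stratum 3 (Site C): n = 704; a·d/n = 109·271/704 = 41.9588; b·c/n = 296·28/704 = 11.7727
OR_MH = (12.9537 + 21.2308 + 41.9588) / (3.9075 + 10.0692 + 11.7727) = 76.1433 / 25.7494 = 2.95709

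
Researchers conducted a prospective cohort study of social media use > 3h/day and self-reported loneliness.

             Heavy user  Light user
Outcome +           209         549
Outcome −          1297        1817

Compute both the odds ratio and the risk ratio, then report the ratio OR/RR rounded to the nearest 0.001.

Reading the table with exposure as columns: a = 209 (Heavy user, case), b = 1297 (Heavy user, non-case), c = 549 (Light user, case), d = 1817.
OR = (209·1817)/(1297·549) = 379753/712053 = 0.53332
Risk in exposed = 209/1506 = 0.13878; risk in unexposed = 549/2366 = 0.23204; RR = 0.59809
OR/RR = 0.53332 / 0.59809 = 0.89171
The outcome is not rare, so the OR lies further from 1 than the RR.

0.892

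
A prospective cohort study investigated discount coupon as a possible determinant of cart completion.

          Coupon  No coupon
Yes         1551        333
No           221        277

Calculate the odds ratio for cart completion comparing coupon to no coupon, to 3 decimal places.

Reading the table with exposure as columns: a = 1551 (Coupon, case), b = 221 (Coupon, non-case), c = 333 (No coupon, case), d = 277.
OR = (a·d)/(b·c) = (1551 × 277) / (221 × 333) = 429627 / 73593 = 5.83788
The odds of cart completion are about 5.84 times as high in the coupon group.

5.838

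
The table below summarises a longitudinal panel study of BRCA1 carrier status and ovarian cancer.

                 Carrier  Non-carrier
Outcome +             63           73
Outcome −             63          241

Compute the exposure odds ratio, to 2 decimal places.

3.30

Reading the table with exposure as columns: a = 63 (Carrier, case), b = 63 (Carrier, non-case), c = 73 (Non-carrier, case), d = 241.
OR = (a·d)/(b·c) = (63 × 241) / (63 × 73) = 15183 / 4599 = 3.30137
The odds of ovarian cancer are about 3.30 times as high in the carrier group.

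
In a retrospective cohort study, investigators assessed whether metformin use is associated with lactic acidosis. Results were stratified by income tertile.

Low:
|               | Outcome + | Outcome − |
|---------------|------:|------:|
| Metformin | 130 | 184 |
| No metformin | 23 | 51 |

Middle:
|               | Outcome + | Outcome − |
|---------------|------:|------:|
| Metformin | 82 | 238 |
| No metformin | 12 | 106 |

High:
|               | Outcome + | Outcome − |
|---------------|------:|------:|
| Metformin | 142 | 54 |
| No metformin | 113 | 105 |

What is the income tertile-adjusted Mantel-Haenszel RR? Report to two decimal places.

RR_MH = Σ(aᵢ·n₀ᵢ/nᵢ) / Σ(cᵢ·n₁ᵢ/nᵢ), with n₁ᵢ = aᵢ+bᵢ (exposed), n₀ᵢ = cᵢ+dᵢ (unexposed), nᵢ = n₁ᵢ+n₀ᵢ.
Stratum 1 (Low): n₁ = 314, n₀ = 74, n = 388; a·n₀/n = 130·74/388 = 24.7938; c·n₁/n = 23·314/388 = 18.6134
Stratum 2 (Middle): n₁ = 320, n₀ = 118, n = 438; a·n₀/n = 82·118/438 = 22.0913; c·n₁/n = 12·320/438 = 8.7671
Stratum 3 (High): n₁ = 196, n₀ = 218, n = 414; a·n₀/n = 142·218/414 = 74.7729; c·n₁/n = 113·196/414 = 53.4976
RR_MH = (24.7938 + 22.0913 + 74.7729) / (18.6134 + 8.7671 + 53.4976) = 121.6581 / 80.8781 = 1.50422

1.50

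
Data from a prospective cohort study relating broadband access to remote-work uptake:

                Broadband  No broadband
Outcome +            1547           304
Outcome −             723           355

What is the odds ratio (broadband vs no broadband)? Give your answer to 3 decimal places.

Reading the table with exposure as columns: a = 1547 (Broadband, case), b = 723 (Broadband, non-case), c = 304 (No broadband, case), d = 355.
OR = (a·d)/(b·c) = (1547 × 355) / (723 × 304) = 549185 / 219792 = 2.49866
The odds of remote-work uptake are about 2.50 times as high in the broadband group.

2.499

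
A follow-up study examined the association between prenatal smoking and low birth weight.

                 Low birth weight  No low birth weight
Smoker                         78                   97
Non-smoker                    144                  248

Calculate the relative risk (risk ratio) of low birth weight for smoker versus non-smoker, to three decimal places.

Cells: a = 78, b = 97, c = 144, d = 248.
Risk in exposed = 78/175 = 0.44571; risk in unexposed = 144/392 = 0.36735.
RR = 0.44571 / 0.36735 = 1.21333
The risk among the exposed is 1.21 times that among the unexposed.

1.213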